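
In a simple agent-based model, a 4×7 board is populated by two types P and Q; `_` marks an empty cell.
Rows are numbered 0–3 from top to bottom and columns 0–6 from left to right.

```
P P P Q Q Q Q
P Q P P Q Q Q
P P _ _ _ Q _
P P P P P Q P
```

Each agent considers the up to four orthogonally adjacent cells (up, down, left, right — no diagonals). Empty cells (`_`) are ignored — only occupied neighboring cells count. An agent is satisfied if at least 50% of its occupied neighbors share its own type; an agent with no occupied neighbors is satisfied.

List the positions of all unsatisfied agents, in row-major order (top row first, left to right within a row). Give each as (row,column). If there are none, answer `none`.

(0,0)P 2/2 satisfied
(0,1)P 2/3 satisfied
(0,2)P 2/3 satisfied
(0,3)Q 1/3 not
(0,4)Q 3/3 satisfied
(0,5)Q 3/3 satisfied
(0,6)Q 2/2 satisfied
(1,0)P 2/3 satisfied
(1,1)Q 0/4 not
(1,2)P 2/3 satisfied
(1,3)P 1/3 not
(1,4)Q 2/3 satisfied
(1,5)Q 4/4 satisfied
(1,6)Q 2/2 satisfied
(2,0)P 3/3 satisfied
(2,1)P 2/3 satisfied
(2,5)Q 2/2 satisfied
(3,0)P 2/2 satisfied
(3,1)P 3/3 satisfied
(3,2)P 2/2 satisfied
(3,3)P 2/2 satisfied
(3,4)P 1/2 satisfied
(3,5)Q 1/3 not
(3,6)P 0/1 not

(0,3), (1,1), (1,3), (3,5), (3,6)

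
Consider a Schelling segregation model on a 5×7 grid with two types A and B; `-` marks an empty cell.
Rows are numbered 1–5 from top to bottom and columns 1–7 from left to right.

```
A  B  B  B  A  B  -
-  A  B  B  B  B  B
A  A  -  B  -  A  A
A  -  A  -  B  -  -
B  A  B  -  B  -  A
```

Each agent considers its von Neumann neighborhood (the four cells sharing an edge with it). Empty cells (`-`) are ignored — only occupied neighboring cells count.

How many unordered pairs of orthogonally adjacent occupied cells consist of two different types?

12

Scan each occupied cell's neighbors to the right and below so each pair is counted once.
From row 1: 5 unlike of 10 pairs (running 5/10).
From row 2: 3 unlike of 9 pairs (running 8/19).
From row 3: 0 unlike of 3 pairs (running 8/22).
From row 4: 2 unlike of 3 pairs (running 10/25).
From row 5: 2 unlike of 2 pairs (running 12/27).
Total adjacent occupied pairs: 27; unlike-type pairs: 12.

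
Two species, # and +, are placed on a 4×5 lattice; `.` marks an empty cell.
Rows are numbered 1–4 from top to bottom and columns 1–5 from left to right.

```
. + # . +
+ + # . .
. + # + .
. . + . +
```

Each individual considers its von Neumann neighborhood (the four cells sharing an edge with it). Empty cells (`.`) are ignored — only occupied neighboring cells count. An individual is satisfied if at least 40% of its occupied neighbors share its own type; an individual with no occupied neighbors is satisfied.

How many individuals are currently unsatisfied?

3

Row 1: (1,2)+ 1/2 ok · (1,3)# 1/2 ok · (1,5)+ 0/0 ok
Row 2: (2,1)+ 1/1 ok · (2,2)+ 3/4 ok · (2,3)# 2/3 ok
Row 3: (3,2)+ 1/2 ok · (3,3)# 1/4 unhappy · (3,4)+ 0/1 unhappy
Row 4: (4,3)+ 0/1 unhappy · (4,5)+ 0/0 ok
Unsatisfied: (3,3), (3,4), (4,3) — 3 in total.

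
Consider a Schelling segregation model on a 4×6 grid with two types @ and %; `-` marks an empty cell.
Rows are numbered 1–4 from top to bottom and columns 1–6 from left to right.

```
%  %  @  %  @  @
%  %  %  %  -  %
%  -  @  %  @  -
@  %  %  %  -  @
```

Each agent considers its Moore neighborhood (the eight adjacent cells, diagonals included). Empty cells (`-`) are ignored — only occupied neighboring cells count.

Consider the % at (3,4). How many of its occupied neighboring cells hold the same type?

Occupied neighbors of (3,4): (2,3)=%, (2,4)=%, (3,3)=@, (3,5)=@, (4,3)=%, (4,4)=%.
Same type (%): 4 of 6.

4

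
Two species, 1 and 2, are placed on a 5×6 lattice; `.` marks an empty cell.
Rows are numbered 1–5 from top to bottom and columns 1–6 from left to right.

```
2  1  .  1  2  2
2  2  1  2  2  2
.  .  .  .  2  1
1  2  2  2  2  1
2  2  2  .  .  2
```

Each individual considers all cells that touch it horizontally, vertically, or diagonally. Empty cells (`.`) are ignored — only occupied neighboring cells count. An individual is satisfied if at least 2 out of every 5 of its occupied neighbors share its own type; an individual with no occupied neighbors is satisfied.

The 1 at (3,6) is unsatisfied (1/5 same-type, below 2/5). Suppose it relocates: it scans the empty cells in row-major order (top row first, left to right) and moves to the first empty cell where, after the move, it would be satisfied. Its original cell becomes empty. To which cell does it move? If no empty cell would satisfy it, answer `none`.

Vacating (3,6). Empty cells in order:
  (1,3): 3/5 same-type → satisfied — stop here.

(1,3)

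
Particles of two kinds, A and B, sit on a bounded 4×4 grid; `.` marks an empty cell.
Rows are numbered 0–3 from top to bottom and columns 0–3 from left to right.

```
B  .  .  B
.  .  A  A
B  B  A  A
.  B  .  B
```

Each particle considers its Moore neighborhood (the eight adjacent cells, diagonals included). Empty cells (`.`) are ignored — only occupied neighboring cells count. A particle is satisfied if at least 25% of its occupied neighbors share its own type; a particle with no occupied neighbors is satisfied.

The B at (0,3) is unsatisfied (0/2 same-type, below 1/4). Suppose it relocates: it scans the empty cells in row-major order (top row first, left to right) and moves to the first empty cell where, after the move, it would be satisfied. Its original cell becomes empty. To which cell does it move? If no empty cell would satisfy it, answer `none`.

Vacating (0,3). Empty cells in order:
  (0,1): 1/2 same-type → satisfied — stop here.

(0,1)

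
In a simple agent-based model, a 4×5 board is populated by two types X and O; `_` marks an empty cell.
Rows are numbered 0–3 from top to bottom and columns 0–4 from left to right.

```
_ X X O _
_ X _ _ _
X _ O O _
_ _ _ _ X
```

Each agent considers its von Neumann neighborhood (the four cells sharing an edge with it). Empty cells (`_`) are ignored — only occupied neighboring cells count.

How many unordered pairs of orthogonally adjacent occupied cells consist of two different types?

1

Scan each occupied cell's neighbors to the right and below so each pair is counted once.
From row 0: 1 unlike of 3 pairs (running 1/3).
From row 2: 0 unlike of 1 pairs (running 1/4).
Total adjacent occupied pairs: 4; unlike-type pairs: 1.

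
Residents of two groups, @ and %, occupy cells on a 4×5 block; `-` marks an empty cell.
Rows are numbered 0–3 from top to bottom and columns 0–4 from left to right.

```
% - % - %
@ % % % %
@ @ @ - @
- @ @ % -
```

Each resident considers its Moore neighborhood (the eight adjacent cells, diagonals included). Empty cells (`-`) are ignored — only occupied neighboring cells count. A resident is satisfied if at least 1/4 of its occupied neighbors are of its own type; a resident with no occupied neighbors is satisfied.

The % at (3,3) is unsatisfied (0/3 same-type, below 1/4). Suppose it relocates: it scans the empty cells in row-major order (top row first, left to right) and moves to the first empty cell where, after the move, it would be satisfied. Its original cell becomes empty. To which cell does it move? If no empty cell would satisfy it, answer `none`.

(0,1)

Vacating (3,3). Empty cells in order:
  (0,1): 4/5 same-type → satisfied — stop here.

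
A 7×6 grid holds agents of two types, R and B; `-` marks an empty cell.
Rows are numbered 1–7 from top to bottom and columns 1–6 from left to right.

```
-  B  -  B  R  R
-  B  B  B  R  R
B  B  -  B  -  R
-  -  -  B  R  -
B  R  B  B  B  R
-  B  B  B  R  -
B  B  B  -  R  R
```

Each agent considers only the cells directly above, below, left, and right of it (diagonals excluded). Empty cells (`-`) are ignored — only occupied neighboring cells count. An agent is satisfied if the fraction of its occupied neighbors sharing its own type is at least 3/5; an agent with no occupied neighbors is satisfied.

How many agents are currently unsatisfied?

Row 1: (1,2)B 1/1 satisfied · (1,4)B 1/2 not · (1,5)R 2/3 satisfied · (1,6)R 2/2 satisfied
Row 2: (2,2)B 3/3 satisfied · (2,3)B 2/2 satisfied · (2,4)B 3/4 satisfied · (2,5)R 2/3 satisfied · (2,6)R 3/3 satisfied
Row 3: (3,1)B 1/1 satisfied · (3,2)B 2/2 satisfied · (3,4)B 2/2 satisfied · (3,6)R 1/1 satisfied
Row 4: (4,4)B 2/3 satisfied · (4,5)R 0/2 not
Row 5: (5,1)B 0/1 not · (5,2)R 0/3 not · (5,3)B 2/3 satisfied · (5,4)B 4/4 satisfied · (5,5)B 1/4 not · (5,6)R 0/1 not
Row 6: (6,2)B 2/3 satisfied · (6,3)B 4/4 satisfied · (6,4)B 2/3 satisfied · (6,5)R 1/3 not
Row 7: (7,1)B 1/1 satisfied · (7,2)B 3/3 satisfied · (7,3)B 2/2 satisfied · (7,5)R 2/2 satisfied · (7,6)R 1/1 satisfied
Unsatisfied: (1,4), (4,5), (5,1), (5,2), (5,5), (5,6), (6,5) — 7 in total.

7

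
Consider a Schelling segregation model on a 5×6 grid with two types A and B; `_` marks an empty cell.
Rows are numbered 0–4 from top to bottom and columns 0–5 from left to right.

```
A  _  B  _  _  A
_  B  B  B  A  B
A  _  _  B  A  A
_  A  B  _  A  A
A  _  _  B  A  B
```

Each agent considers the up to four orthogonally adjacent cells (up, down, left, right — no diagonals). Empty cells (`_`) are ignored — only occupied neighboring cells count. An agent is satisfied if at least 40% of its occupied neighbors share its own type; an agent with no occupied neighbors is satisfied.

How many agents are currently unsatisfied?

(0,0)A 0/0 ok
(0,2)B 1/1 ok
(0,5)A 0/1 unhappy
(1,1)B 1/1 ok
(1,2)B 3/3 ok
(1,3)B 2/3 ok
(1,4)A 1/3 unhappy
(1,5)B 0/3 unhappy
(2,0)A 0/0 ok
(2,3)B 1/2 ok
(2,4)A 3/4 ok
(2,5)A 2/3 ok
(3,1)A 0/1 unhappy
(3,2)B 0/1 unhappy
(3,4)A 3/3 ok
(3,5)A 2/3 ok
(4,0)A 0/0 ok
(4,3)B 0/1 unhappy
(4,4)A 1/3 unhappy
(4,5)B 0/2 unhappy
Unsatisfied: (0,5), (1,4), (1,5), (3,1), (3,2), (4,3), (4,4), (4,5) — 8 in total.

8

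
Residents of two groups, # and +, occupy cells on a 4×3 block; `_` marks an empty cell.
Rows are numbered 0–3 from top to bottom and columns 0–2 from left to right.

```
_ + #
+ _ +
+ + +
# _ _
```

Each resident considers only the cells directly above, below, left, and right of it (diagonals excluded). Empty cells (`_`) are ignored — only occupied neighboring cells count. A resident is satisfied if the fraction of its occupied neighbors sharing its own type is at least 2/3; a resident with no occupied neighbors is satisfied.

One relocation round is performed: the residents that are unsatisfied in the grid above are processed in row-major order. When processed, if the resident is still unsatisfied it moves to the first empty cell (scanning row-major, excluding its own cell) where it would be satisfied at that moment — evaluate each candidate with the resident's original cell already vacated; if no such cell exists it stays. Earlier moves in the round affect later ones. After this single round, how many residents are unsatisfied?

1

Initially unsatisfied (in order): (0,1), (0,2), (1,2), (3,0).
  (0,1) → (0,0).
  (0,2): no empty cell satisfies it; stays.
  (1,2) → (1,1).
  (3,0): no empty cell satisfies it; stays.
Resulting grid:
+ _ #
+ + _
+ + +
# _ _
Unsatisfied now: (3,0).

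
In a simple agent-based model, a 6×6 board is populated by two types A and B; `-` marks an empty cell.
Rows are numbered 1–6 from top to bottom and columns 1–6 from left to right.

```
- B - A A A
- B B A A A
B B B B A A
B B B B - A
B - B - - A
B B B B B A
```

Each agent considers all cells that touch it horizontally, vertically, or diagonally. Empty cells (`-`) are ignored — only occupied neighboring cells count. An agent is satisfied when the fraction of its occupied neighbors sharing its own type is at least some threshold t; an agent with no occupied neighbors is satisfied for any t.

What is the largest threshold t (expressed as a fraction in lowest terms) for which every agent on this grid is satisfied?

1/3

(1,2)B 2/2
(1,4)A 3/4
(1,5)A 5/5
(1,6)A 3/3
(2,2)B 5/5
(2,3)B 5/7
(2,4)A 4/7
(2,5)A 7/8
(2,6)A 5/5
(3,1)B 4/4
(3,2)B 7/7
(3,3)B 7/8
(3,4)B 4/7
(3,5)A 5/7
(3,6)A 4/4
(4,1)B 4/4
(4,2)B 7/7
(4,3)B 6/6
(4,4)B 4/5
(4,6)A 3/3
(5,1)B 4/4
(5,3)B 6/6
(5,6)A 2/3
(6,1)B 2/2
(6,2)B 4/4
(6,3)B 3/3
(6,4)B 3/3
(6,5)B 1/3
(6,6)A 1/2
The smallest same-type fraction is 1/3 at (6,5), which reduces to 1/3. Any threshold above that leaves this agent unsatisfied.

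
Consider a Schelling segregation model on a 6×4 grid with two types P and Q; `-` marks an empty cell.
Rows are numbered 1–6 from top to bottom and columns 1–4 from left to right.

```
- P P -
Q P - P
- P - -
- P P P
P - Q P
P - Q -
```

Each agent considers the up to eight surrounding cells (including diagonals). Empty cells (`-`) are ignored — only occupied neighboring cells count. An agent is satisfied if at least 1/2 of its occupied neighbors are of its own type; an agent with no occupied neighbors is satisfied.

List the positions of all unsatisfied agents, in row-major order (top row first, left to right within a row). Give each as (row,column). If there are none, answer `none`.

(2,1), (5,3)

(1,2)P 2/3 ✓
(1,3)P 3/3 ✓
(2,1)Q 0/3 ✗
(2,2)P 3/4 ✓
(2,4)P 1/1 ✓
(3,2)P 3/4 ✓
(4,2)P 3/4 ✓
(4,3)P 4/5 ✓
(4,4)P 2/3 ✓
(5,1)P 2/2 ✓
(5,3)Q 1/5 ✗
(5,4)P 2/4 ✓
(6,1)P 1/1 ✓
(6,3)Q 1/2 ✓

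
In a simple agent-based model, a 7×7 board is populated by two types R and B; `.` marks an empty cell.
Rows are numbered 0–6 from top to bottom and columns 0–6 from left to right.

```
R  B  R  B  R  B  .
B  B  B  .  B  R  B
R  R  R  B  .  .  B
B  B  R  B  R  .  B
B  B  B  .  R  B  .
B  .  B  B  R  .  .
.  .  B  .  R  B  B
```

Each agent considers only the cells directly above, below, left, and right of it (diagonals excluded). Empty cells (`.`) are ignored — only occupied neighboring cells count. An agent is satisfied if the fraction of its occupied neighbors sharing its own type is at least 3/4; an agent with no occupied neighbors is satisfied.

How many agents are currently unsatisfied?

(0,0)R 0/2 ✗
(0,1)B 1/3 ✗
(0,2)R 0/3 ✗
(0,3)B 0/2 ✗
(0,4)R 0/3 ✗
(0,5)B 0/2 ✗
(1,0)B 1/3 ✗
(1,1)B 3/4 ✓
(1,2)B 1/3 ✗
(1,4)B 0/2 ✗
(1,5)R 0/3 ✗
(1,6)B 1/2 ✗
(2,0)R 1/3 ✗
(2,1)R 2/4 ✗
(2,2)R 2/4 ✗
(2,3)B 1/2 ✗
(2,6)B 2/2 ✓
(3,0)B 2/3 ✗
(3,1)B 2/4 ✗
(3,2)R 1/4 ✗
(3,3)B 1/3 ✗
(3,4)R 1/2 ✗
(3,6)B 1/1 ✓
(4,0)B 3/3 ✓
(4,1)B 3/3 ✓
(4,2)B 2/3 ✗
(4,4)R 2/3 ✗
(4,5)B 0/1 ✗
(5,0)B 1/1 ✓
(5,2)B 3/3 ✓
(5,3)B 1/2 ✗
(5,4)R 2/3 ✗
(6,2)B 1/1 ✓
(6,4)R 1/2 ✗
(6,5)B 1/2 ✗
(6,6)B 1/1 ✓
Unsatisfied: (0,0), (0,1), (0,2), (0,3), (0,4), (0,5), (1,0), (1,2), (1,4), (1,5), (1,6), (2,0), (2,1), (2,2), (2,3), (3,0), (3,1), (3,2), (3,3), (3,4), (4,2), (4,4), (4,5), (5,3), (5,4), (6,4), (6,5) — 27 in total.

27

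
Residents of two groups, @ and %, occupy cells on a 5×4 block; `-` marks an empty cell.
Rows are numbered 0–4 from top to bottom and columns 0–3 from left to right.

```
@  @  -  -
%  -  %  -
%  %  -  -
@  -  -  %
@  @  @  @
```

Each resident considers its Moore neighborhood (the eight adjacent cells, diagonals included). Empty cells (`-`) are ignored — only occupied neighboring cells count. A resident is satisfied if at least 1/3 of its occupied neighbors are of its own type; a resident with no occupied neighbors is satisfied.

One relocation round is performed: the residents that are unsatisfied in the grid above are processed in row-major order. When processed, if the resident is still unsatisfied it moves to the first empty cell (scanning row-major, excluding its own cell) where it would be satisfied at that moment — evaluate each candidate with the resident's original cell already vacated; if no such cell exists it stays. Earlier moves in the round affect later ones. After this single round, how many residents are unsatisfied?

1

Initially unsatisfied (in order): (3,3).
  (3,3) → (0,2).
Resulting grid:
@ @ % -
% - % -
% % - -
@ - - -
@ @ @ @
Unsatisfied now: (0,1).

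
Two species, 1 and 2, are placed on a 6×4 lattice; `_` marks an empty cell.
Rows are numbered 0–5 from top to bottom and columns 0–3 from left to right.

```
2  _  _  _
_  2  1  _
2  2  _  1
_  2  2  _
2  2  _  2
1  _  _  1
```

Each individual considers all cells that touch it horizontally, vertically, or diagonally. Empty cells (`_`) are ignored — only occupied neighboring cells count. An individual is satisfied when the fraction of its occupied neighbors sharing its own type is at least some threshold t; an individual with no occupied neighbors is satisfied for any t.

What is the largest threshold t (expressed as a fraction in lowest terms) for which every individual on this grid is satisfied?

0/1

(0,0)2 1/1
(1,1)2 3/4
(1,2)1 1/3
(2,0)2 3/3
(2,1)2 4/5
(2,3)1 1/2
(3,1)2 5/5
(3,2)2 4/5
(4,0)2 2/3
(4,1)2 3/4
(4,3)2 1/2
(5,0)1 0/2
(5,3)1 0/1
The smallest same-type fraction is 0/2 at (5,0), which reduces to 0/1. Any threshold above that leaves this individual unsatisfied.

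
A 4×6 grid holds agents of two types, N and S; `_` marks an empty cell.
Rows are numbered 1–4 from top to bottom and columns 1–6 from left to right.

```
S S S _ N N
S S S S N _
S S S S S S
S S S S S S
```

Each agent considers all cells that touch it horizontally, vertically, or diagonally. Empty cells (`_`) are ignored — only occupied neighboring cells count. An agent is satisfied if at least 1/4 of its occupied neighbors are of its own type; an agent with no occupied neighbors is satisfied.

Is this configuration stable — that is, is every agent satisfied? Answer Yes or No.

Yes

Row 1: (1,1)S 3/3 ✓ · (1,2)S 5/5 ✓ · (1,3)S 4/4 ✓ · (1,5)N 2/3 ✓ · (1,6)N 2/2 ✓
Row 2: (2,1)S 5/5 ✓ · (2,2)S 8/8 ✓ · (2,3)S 7/7 ✓ · (2,4)S 5/7 ✓ · (2,5)N 2/6 ✓
Row 3: (3,1)S 5/5 ✓ · (3,2)S 8/8 ✓ · (3,3)S 8/8 ✓ · (3,4)S 7/8 ✓ · (3,5)S 6/7 ✓ · (3,6)S 3/4 ✓
Row 4: (4,1)S 3/3 ✓ · (4,2)S 5/5 ✓ · (4,3)S 5/5 ✓ · (4,4)S 5/5 ✓ · (4,5)S 5/5 ✓ · (4,6)S 3/3 ✓
All meet the threshold, so the configuration is stable.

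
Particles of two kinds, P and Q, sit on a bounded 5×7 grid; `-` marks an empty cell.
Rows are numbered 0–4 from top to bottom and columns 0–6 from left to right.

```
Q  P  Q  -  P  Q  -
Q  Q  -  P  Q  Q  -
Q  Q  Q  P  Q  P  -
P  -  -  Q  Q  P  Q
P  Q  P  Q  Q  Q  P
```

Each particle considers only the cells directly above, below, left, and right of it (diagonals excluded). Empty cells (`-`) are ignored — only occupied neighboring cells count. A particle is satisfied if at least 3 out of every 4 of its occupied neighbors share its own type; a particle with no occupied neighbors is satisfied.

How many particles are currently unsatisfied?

Row 0: (0,0)Q 1/2 not · (0,1)P 0/3 not · (0,2)Q 0/1 not · (0,4)P 0/2 not · (0,5)Q 1/2 not
Row 1: (1,0)Q 3/3 satisfied · (1,1)Q 2/3 not · (1,3)P 1/2 not · (1,4)Q 2/4 not · (1,5)Q 2/3 not
Row 2: (2,0)Q 2/3 not · (2,1)Q 3/3 satisfied · (2,2)Q 1/2 not · (2,3)P 1/4 not · (2,4)Q 2/4 not · (2,5)P 1/3 not
Row 3: (3,0)P 1/2 not · (3,3)Q 2/3 not · (3,4)Q 3/4 satisfied · (3,5)P 1/4 not · (3,6)Q 0/2 not
Row 4: (4,0)P 1/2 not · (4,1)Q 0/2 not · (4,2)P 0/2 not · (4,3)Q 2/3 not · (4,4)Q 3/3 satisfied · (4,5)Q 1/3 not · (4,6)P 0/2 not
Unsatisfied: (0,0), (0,1), (0,2), (0,4), (0,5), (1,1), (1,3), (1,4), (1,5), (2,0), (2,2), (2,3), (2,4), (2,5), (3,0), (3,3), (3,5), (3,6), (4,0), (4,1), (4,2), (4,3), (4,5), (4,6) — 24 in total.

24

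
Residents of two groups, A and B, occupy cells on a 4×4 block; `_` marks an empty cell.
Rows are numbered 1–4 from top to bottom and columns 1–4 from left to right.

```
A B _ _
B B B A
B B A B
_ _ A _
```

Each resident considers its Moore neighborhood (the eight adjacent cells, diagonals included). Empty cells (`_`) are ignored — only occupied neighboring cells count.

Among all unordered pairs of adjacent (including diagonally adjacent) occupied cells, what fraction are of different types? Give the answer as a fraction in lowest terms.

11/25

Scan each occupied cell's neighbors to the right and below (and the two forward diagonals) so each pair is counted once.
From row 1: 3 unlike of 6 pairs (running 3/6).
From row 2: 4 unlike of 13 pairs (running 7/19).
From row 3: 4 unlike of 6 pairs (running 11/25).
Total adjacent occupied pairs: 25; unlike-type pairs: 11.
11/25 is already in lowest terms.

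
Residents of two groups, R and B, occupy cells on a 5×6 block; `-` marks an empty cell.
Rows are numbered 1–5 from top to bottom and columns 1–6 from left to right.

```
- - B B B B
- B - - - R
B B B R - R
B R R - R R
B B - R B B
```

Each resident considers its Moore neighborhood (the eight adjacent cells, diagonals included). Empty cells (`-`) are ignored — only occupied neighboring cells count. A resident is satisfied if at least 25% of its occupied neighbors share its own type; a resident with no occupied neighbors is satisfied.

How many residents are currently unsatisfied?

Row 1: (1,3)B 2/2 ok · (1,4)B 2/2 ok · (1,5)B 2/3 ok · (1,6)B 1/2 ok
Row 2: (2,2)B 4/4 ok · (2,6)R 1/3 ok
Row 3: (3,1)B 3/4 ok · (3,2)B 4/6 ok · (3,3)B 2/5 ok · (3,4)R 2/3 ok · (3,6)R 3/3 ok
Row 4: (4,1)B 4/5 ok · (4,2)R 1/7 unhappy · (4,3)R 3/6 ok · (4,5)R 4/6 ok · (4,6)R 2/4 ok
Row 5: (5,1)B 2/3 ok · (5,2)B 2/4 ok · (5,4)R 2/3 ok · (5,5)B 1/4 ok · (5,6)B 1/3 ok
Unsatisfied: (4,2) — 1 in total.

1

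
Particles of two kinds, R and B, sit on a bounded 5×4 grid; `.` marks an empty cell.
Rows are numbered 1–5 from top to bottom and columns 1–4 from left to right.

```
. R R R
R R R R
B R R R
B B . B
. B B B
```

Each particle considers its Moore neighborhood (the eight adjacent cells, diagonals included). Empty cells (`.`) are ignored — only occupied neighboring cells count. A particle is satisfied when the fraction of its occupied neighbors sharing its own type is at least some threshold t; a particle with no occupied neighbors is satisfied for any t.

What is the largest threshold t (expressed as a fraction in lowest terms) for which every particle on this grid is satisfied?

2/5

Row 1: (1,2)R 4/4 · (1,3)R 5/5 · (1,4)R 3/3
Row 2: (2,1)R 3/4 · (2,2)R 6/7 · (2,3)R 8/8 · (2,4)R 5/5
Row 3: (3,1)B 2/5 · (3,2)R 4/7 · (3,3)R 5/7 · (3,4)R 3/4
Row 4: (4,1)B 3/4 · (4,2)B 4/6 · (4,4)B 2/4
Row 5: (5,2)B 3/3 · (5,3)B 4/4 · (5,4)B 2/2
The smallest same-type fraction is 2/5 at (3,1), which reduces to 2/5. Any threshold above that leaves this particle unsatisfied.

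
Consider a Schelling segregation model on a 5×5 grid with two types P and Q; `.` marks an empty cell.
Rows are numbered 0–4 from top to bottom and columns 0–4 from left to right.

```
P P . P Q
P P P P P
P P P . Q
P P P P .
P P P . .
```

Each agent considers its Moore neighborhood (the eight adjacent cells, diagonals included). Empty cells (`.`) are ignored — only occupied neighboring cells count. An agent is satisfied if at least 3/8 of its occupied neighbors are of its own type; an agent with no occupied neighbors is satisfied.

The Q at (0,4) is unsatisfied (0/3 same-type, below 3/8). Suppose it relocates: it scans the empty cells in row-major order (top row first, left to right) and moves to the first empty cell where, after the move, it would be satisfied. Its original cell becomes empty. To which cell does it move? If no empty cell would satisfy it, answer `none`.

(3,4)

Vacating (0,4). Empty cells in order:
  (0,2): 0/5 same-type → still unsatisfied.
  (2,3): 1/7 same-type → still unsatisfied.
  (3,4): 1/2 same-type → satisfied — stop here.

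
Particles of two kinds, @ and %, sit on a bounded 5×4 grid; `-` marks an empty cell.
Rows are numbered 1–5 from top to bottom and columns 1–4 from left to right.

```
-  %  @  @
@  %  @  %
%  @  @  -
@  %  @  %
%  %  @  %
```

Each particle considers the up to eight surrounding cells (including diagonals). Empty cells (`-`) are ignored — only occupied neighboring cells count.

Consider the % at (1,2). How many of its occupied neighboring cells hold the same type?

1

Occupied neighbors of (1,2): (1,3)=@, (2,1)=@, (2,2)=%, (2,3)=@.
Same type (%): 1 of 4.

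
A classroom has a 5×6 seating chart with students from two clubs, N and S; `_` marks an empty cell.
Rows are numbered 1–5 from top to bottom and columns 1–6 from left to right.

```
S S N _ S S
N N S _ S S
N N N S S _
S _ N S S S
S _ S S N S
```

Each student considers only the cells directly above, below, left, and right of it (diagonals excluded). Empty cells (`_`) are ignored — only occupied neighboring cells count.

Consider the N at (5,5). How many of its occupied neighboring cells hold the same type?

Occupied neighbors of (5,5): (4,5)=S, (5,4)=S, (5,6)=S.
Same type (N): 0 of 3.

0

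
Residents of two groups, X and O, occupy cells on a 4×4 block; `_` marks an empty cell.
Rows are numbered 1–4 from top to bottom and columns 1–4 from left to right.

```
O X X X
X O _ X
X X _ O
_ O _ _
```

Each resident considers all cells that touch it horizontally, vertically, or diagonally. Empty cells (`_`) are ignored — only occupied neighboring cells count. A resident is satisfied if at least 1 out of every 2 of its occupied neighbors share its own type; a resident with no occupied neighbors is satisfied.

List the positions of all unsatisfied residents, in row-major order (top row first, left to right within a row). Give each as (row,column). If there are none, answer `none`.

(1,1)O 1/3 unhappy
(1,2)X 2/4 ok
(1,3)X 3/4 ok
(1,4)X 2/2 ok
(2,1)X 3/5 ok
(2,2)O 1/6 unhappy
(2,4)X 2/3 ok
(3,1)X 2/4 ok
(3,2)X 2/4 ok
(3,4)O 0/1 unhappy
(4,2)O 0/2 unhappy

(1,1), (2,2), (3,4), (4,2)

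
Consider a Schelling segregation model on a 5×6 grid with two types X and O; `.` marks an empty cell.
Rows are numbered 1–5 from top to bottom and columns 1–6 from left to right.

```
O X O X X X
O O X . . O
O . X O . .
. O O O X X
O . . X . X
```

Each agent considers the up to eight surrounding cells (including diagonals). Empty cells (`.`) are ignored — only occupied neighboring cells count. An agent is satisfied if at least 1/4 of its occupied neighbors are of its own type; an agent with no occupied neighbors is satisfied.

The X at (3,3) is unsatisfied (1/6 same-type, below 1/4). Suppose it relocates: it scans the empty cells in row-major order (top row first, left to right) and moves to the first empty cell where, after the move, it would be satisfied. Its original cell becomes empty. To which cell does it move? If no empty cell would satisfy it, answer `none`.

(2,4)

Vacating (3,3). Empty cells in order:
  (2,4): 3/5 same-type → satisfied — stop here.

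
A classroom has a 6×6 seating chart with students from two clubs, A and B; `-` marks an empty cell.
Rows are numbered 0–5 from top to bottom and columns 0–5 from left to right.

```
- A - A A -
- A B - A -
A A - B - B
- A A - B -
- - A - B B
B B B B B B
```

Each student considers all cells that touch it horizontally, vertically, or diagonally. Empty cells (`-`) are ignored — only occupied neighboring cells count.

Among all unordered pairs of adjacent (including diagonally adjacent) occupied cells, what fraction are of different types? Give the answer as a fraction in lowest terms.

Scan each occupied cell's neighbors to the right and below (and the two forward diagonals) so each pair is counted once.
From row 0: 2 unlike of 6 pairs (running 2/6).
From row 1: 4 unlike of 7 pairs (running 6/13).
From row 2: 1 unlike of 7 pairs (running 7/20).
From row 3: 0 unlike of 5 pairs (running 7/25).
From row 4: 3 unlike of 9 pairs (running 10/34).
From row 5: 0 unlike of 5 pairs (running 10/39).
Total adjacent occupied pairs: 39; unlike-type pairs: 10.
10/39 is already in lowest terms.

10/39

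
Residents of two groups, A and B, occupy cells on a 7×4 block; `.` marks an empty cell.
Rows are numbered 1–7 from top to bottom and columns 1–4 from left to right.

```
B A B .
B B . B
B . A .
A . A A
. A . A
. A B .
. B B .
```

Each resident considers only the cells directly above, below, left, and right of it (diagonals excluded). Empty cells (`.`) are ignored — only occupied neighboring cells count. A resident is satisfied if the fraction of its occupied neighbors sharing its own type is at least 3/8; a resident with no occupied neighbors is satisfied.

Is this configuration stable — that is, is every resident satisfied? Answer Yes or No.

No

(1,1)B 1/2 ✓
(1,2)A 0/3 ✗
(1,3)B 0/1 ✗
(2,1)B 3/3 ✓
(2,2)B 1/2 ✓
(2,4)B 0/0 ✓
(3,1)B 1/2 ✓
(3,3)A 1/1 ✓
(4,1)A 0/1 ✗
(4,3)A 2/2 ✓
(4,4)A 2/2 ✓
(5,2)A 1/1 ✓
(5,4)A 1/1 ✓
(6,2)A 1/3 ✗
(6,3)B 1/2 ✓
(7,2)B 1/2 ✓
(7,3)B 2/2 ✓
For instance (1,2) has only 0/3 same-type neighbors, below 3/8.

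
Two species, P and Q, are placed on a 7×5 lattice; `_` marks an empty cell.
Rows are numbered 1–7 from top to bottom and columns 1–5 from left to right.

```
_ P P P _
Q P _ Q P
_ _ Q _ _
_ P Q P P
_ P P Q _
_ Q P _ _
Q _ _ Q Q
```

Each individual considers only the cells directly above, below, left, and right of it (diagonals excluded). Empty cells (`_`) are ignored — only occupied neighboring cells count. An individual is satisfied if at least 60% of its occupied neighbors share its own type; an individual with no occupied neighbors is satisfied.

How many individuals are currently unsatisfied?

(1,2)P 2/2 ✓
(1,3)P 2/2 ✓
(1,4)P 1/2 ✗
(2,1)Q 0/1 ✗
(2,2)P 1/2 ✗
(2,4)Q 0/2 ✗
(2,5)P 0/1 ✗
(3,3)Q 1/1 ✓
(4,2)P 1/2 ✗
(4,3)Q 1/4 ✗
(4,4)P 1/3 ✗
(4,5)P 1/1 ✓
(5,2)P 2/3 ✓
(5,3)P 2/4 ✗
(5,4)Q 0/2 ✗
(6,2)Q 0/2 ✗
(6,3)P 1/2 ✗
(7,1)Q 0/0 ✓
(7,4)Q 1/1 ✓
(7,5)Q 1/1 ✓
Unsatisfied: (1,4), (2,1), (2,2), (2,4), (2,5), (4,2), (4,3), (4,4), (5,3), (5,4), (6,2), (6,3) — 12 in total.

12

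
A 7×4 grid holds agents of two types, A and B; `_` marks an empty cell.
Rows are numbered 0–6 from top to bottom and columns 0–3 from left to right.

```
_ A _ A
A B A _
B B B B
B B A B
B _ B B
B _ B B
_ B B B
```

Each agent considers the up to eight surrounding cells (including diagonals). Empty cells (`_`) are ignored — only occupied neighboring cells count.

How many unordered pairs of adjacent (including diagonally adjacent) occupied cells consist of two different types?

Scan each occupied cell's neighbors to the right and below (and the two forward diagonals) so each pair is counted once.
Row 0: A(0,1)–B(1,1)≠ A(0,1)–A(1,2)= A(0,1)–A(1,0)= A(0,3)–A(1,2)=  → 1/4 unlike.
Row 1: A(1,0)–B(1,1)≠ A(1,0)–B(2,0)≠ A(1,0)–B(2,1)≠ B(1,1)–A(1,2)≠ B(1,1)–B(2,1)= B(1,1)–B(2,2)= B(1,1)–B(2,0)= A(1,2)–B(2,2)≠ A(1,2)–B(2,3)≠ A(1,2)–B(2,1)≠  → 7/10 unlike.
Row 2: B(2,0)–B(2,1)= B(2,0)–B(3,0)= B(2,0)–B(3,1)= B(2,1)–B(2,2)= B(2,1)–B(3,1)= B(2,1)–A(3,2)≠ B(2,1)–B(3,0)= B(2,2)–B(2,3)= B(2,2)–A(3,2)≠ B(2,2)–B(3,3)= B(2,2)–B(3,1)= B(2,3)–B(3,3)= B(2,3)–A(3,2)≠  → 3/13 unlike.
Row 3: B(3,0)–B(3,1)= B(3,0)–B(4,0)= B(3,1)–A(3,2)≠ B(3,1)–B(4,2)= B(3,1)–B(4,0)= A(3,2)–B(3,3)≠ A(3,2)–B(4,2)≠ A(3,2)–B(4,3)≠ B(3,3)–B(4,3)= B(3,3)–B(4,2)=  → 4/10 unlike.
Row 4: B(4,0)–B(5,0)= B(4,2)–B(4,3)= B(4,2)–B(5,2)= B(4,2)–B(5,3)= B(4,3)–B(5,3)= B(4,3)–B(5,2)=  → 0/6 unlike.
Row 5: B(5,0)–B(6,1)= B(5,2)–B(5,3)= B(5,2)–B(6,2)= B(5,2)–B(6,3)= B(5,2)–B(6,1)= B(5,3)–B(6,3)= B(5,3)–B(6,2)=  → 0/7 unlike.
Row 6: B(6,1)–B(6,2)= B(6,2)–B(6,3)=  → 0/2 unlike.
Total adjacent occupied pairs: 52; unlike-type pairs: 15.

15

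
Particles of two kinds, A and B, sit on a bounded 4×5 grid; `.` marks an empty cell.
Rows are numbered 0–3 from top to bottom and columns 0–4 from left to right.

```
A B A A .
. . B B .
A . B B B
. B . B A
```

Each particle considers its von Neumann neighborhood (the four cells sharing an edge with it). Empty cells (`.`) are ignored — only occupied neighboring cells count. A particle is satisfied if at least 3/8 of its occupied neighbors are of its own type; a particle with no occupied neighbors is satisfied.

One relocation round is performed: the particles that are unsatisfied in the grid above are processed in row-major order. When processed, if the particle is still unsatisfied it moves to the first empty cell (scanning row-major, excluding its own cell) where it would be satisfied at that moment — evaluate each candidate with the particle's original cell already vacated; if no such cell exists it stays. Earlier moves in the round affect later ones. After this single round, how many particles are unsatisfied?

1

Initially unsatisfied (in order): (0,0), (0,1), (0,2), (3,4).
  (0,0) → (0,4).
  (0,1) → (0,0).
  (0,2): now satisfied by earlier moves; stays.
  (3,4) → (0,1).
Resulting grid:
B A A A A
. . B B .
A . B B B
. B . B .
Unsatisfied now: (0,0).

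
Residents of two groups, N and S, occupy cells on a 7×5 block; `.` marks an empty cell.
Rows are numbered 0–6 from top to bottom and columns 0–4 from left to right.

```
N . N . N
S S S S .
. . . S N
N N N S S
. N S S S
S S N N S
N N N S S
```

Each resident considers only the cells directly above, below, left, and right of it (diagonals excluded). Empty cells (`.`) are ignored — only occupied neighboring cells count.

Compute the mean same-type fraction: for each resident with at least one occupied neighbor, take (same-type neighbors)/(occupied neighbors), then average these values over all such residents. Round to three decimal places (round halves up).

(0,0)N 0/1
(0,2)N 0/1
(0,4)N — no occupied neighbors
(1,0)S 1/2
(1,1)S 2/2
(1,2)S 2/3
(1,3)S 2/2
(2,3)S 2/3
(2,4)N 0/2
(3,0)N 1/1
(3,1)N 3/3
(3,2)N 1/3
(3,3)S 3/4
(3,4)S 2/3
(4,1)N 1/3
(4,2)S 1/4
(4,3)S 3/4
(4,4)S 3/3
(5,0)S 1/2
(5,1)S 1/4
(5,2)N 2/4
(5,3)N 1/4
(5,4)S 2/3
(6,0)N 1/2
(6,1)N 2/3
(6,2)N 2/3
(6,3)S 1/3
(6,4)S 2/2
Sum over 27 residents: 0/1 + 0/1 + 1/2 + 2/2 + 2/3 + 2/2 + 2/3 + 0/2 + 1/1 + 3/3 + 1/3 + 3/4 + 2/3 + 1/3 + 1/4 + 3/4 + 3/3 + 1/2 + 1/4 + 2/4 + 1/4 + 2/3 + 1/2 + 2/3 + 2/3 + 1/3 + 2/2 = 61/4; mean = 61/4 ÷ 27 = 61/108 = 0.564814… → 0.565.

0.565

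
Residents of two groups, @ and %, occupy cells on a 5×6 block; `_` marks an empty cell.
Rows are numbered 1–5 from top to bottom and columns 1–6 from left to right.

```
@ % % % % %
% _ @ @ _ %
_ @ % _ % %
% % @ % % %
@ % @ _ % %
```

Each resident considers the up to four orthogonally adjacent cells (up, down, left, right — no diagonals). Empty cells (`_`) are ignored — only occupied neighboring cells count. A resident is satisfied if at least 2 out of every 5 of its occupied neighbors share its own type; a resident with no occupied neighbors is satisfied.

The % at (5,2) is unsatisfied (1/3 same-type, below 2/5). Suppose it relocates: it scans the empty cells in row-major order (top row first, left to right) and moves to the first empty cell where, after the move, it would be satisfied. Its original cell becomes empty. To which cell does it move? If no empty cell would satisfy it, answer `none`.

Vacating (5,2). Empty cells in order:
  (2,2): 2/4 same-type → satisfied — stop here.

(2,2)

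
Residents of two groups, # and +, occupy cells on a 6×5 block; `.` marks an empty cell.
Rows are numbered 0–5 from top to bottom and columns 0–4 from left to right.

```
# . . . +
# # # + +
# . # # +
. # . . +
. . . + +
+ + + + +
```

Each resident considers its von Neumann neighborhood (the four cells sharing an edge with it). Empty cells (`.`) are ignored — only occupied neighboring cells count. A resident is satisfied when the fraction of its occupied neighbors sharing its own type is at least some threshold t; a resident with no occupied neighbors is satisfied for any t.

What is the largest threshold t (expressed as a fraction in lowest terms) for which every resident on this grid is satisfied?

Row 0: (0,0)# 1/1 · (0,4)+ 1/1
Row 1: (1,0)# 3/3 · (1,1)# 2/2 · (1,2)# 2/3 · (1,3)+ 1/3 · (1,4)+ 3/3
Row 2: (2,0)# 1/1 · (2,2)# 2/2 · (2,3)# 1/3 · (2,4)+ 2/3
Row 3: (3,1)# — no occupied neighbors · (3,4)+ 2/2
Row 4: (4,3)+ 2/2 · (4,4)+ 3/3
Row 5: (5,0)+ 1/1 · (5,1)+ 2/2 · (5,2)+ 2/2 · (5,3)+ 3/3 · (5,4)+ 2/2
The smallest same-type fraction is 1/3 at (1,3), which reduces to 1/3. Any threshold above that leaves this resident unsatisfied.

1/3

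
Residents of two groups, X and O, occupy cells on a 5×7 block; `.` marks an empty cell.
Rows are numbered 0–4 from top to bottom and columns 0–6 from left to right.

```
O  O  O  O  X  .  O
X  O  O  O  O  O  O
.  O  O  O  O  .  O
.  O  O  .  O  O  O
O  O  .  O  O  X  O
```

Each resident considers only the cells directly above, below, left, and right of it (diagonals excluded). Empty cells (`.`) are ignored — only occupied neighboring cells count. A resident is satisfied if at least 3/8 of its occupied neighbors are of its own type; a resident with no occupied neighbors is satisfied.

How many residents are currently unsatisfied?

Row 0: (0,0)O 1/2 ✓ · (0,1)O 3/3 ✓ · (0,2)O 3/3 ✓ · (0,3)O 2/3 ✓ · (0,4)X 0/2 ✗ · (0,6)O 1/1 ✓
Row 1: (1,0)X 0/2 ✗ · (1,1)O 3/4 ✓ · (1,2)O 4/4 ✓ · (1,3)O 4/4 ✓ · (1,4)O 3/4 ✓ · (1,5)O 2/2 ✓ · (1,6)O 3/3 ✓
Row 2: (2,1)O 3/3 ✓ · (2,2)O 4/4 ✓ · (2,3)O 3/3 ✓ · (2,4)O 3/3 ✓ · (2,6)O 2/2 ✓
Row 3: (3,1)O 3/3 ✓ · (3,2)O 2/2 ✓ · (3,4)O 3/3 ✓ · (3,5)O 2/3 ✓ · (3,6)O 3/3 ✓
Row 4: (4,0)O 1/1 ✓ · (4,1)O 2/2 ✓ · (4,3)O 1/1 ✓ · (4,4)O 2/3 ✓ · (4,5)X 0/3 ✗ · (4,6)O 1/2 ✓
Unsatisfied: (0,4), (1,0), (4,5) — 3 in total.

3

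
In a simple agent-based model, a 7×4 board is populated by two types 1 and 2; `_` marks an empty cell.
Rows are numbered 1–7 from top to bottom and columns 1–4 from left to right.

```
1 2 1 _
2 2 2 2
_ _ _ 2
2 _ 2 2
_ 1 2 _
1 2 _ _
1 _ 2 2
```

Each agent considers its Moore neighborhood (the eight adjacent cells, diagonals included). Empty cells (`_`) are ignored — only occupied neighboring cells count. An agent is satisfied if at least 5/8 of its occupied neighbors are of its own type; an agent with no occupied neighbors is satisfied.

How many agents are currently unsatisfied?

8

(1,1)1 0/3 unhappy
(1,2)2 3/5 unhappy
(1,3)1 0/4 unhappy
(2,1)2 2/3 ok
(2,2)2 3/5 unhappy
(2,3)2 4/5 ok
(2,4)2 2/3 ok
(3,4)2 4/4 ok
(4,1)2 0/1 unhappy
(4,3)2 3/4 ok
(4,4)2 3/3 ok
(5,2)1 1/5 unhappy
(5,3)2 3/4 ok
(6,1)1 2/3 ok
(6,2)2 2/5 unhappy
(7,1)1 1/2 unhappy
(7,3)2 2/2 ok
(7,4)2 1/1 ok
Unsatisfied: (1,1), (1,2), (1,3), (2,2), (4,1), (5,2), (6,2), (7,1) — 8 in total.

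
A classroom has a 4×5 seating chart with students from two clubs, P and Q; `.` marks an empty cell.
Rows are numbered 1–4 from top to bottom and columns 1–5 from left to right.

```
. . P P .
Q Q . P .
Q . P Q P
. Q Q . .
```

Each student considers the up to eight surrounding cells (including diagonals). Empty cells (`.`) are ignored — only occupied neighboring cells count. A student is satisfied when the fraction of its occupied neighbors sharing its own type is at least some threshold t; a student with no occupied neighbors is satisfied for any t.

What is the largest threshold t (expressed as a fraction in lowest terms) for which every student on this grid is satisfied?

1/5

Row 1: (1,3)P 2/3 · (1,4)P 2/2
Row 2: (2,1)Q 2/2 · (2,2)Q 2/4 · (2,4)P 4/5
Row 3: (3,1)Q 3/3 · (3,3)P 1/5 · (3,4)Q 1/4 · (3,5)P 1/2
Row 4: (4,2)Q 2/3 · (4,3)Q 2/3
The smallest same-type fraction is 1/5 at (3,3), which reduces to 1/5. Any threshold above that leaves this student unsatisfied.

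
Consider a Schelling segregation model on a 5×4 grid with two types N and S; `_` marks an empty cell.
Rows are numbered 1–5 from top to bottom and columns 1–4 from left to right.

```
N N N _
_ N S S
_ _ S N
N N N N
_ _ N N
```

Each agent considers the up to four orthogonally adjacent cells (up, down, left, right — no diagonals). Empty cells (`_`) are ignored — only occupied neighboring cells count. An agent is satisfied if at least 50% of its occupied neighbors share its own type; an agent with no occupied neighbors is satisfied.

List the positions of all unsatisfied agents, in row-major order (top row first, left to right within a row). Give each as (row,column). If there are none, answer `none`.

Row 1: (1,1)N 1/1 ok · (1,2)N 3/3 ok · (1,3)N 1/2 ok
Row 2: (2,2)N 1/2 ok · (2,3)S 2/4 ok · (2,4)S 1/2 ok
Row 3: (3,3)S 1/3 unhappy · (3,4)N 1/3 unhappy
Row 4: (4,1)N 1/1 ok · (4,2)N 2/2 ok · (4,3)N 3/4 ok · (4,4)N 3/3 ok
Row 5: (5,3)N 2/2 ok · (5,4)N 2/2 ok

(3,3), (3,4)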